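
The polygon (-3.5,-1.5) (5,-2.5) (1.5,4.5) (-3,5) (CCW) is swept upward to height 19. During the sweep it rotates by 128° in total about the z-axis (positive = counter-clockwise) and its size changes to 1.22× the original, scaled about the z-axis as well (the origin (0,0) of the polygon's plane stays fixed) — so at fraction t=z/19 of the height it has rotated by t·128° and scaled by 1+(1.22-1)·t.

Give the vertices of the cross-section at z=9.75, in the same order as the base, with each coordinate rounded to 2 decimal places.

t = z/height = 9.75/19 = 0.513158
s = 1 + (scale-1)·z/height = 1 + (1.22-1)·9.75/19 = 1.112895
θ = twist·z/height = 128°·9.75/19 = 65.6842° = 1.146406 rad
cos θ = 0.411766, sin θ = 0.911290 (intermediates below are computed at full precision and shown rounded to 5 d.p.)
v1: (-3.5,-1.5) → rotate → (-0.07424,-3.80716) → ×s → (-0.08263,-4.23697) → (-0.08,-4.24)
v2: (5,-2.5) → rotate → (4.33705,3.52704) → ×s → (4.82668,3.92522) → (4.83,3.93)
v3: (1.5,4.5) → rotate → (-3.48316,3.21988) → ×s → (-3.87639,3.58339) → (-3.88,3.58)
v4: (-3,5) → rotate → (-5.79175,-0.67504) → ×s → (-6.44560,-0.75125) → (-6.45,-0.75)

Cross-section at z=9.75: (-0.08,-4.24) (4.83,3.93) (-3.88,3.58) (-6.45,-0.75)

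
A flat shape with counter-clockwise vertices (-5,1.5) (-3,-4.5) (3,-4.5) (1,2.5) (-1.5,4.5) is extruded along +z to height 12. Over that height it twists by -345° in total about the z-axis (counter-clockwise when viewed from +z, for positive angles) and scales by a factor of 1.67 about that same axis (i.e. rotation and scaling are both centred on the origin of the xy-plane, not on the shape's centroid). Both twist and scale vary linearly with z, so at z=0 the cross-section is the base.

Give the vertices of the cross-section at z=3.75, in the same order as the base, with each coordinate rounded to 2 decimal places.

t = z/height = 3.75/12 = 0.3125
s = 1 + (scale-1)·z/height = 1 + (1.67-1)·3.75/12 = 1.209375
θ = twist·z/height = -345°·3.75/12 = -107.8125° = -1.881683 rad
cos θ = -0.305903, sin θ = -0.952063 (intermediates below are computed at full precision and shown rounded to 5 d.p.)
v1: (-5,1.5) → rotate → (2.95761,4.30146) → ×s → (3.57686,5.20208) → (3.58,5.20)
v2: (-3,-4.5) → rotate → (-3.36657,4.23275) → ×s → (-4.07145,5.11898) → (-4.07,5.12)
v3: (3,-4.5) → rotate → (-5.20199,-1.47962) → ×s → (-6.29116,-1.78942) → (-6.29,-1.79)
v4: (1,2.5) → rotate → (2.07425,-1.71682) → ×s → (2.50855,-2.07628) → (2.51,-2.08)
v5: (-1.5,4.5) → rotate → (4.74314,0.05153) → ×s → (5.73623,0.06232) → (5.74,0.06)

Cross-section at z=3.75: (3.58,5.20) (-4.07,5.12) (-6.29,-1.79) (2.51,-2.08) (5.74,0.06)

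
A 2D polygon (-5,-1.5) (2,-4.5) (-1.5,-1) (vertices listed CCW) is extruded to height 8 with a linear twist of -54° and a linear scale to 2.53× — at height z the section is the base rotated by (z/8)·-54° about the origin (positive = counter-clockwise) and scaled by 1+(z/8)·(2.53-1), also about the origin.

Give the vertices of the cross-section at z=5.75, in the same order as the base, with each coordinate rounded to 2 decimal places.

t = z/height = 5.75/8 = 0.71875
s = 1 + (scale-1)·z/height = 1 + (2.53-1)·5.75/8 = 2.099688
θ = twist·z/height = -54°·5.75/8 = -38.8125° = -0.677406 rad
cos θ = 0.779201, sin θ = -0.626774 (intermediates below are computed at full precision and shown rounded to 5 d.p.)
v1: (-5,-1.5) → rotate → (-4.83617,1.96507) → ×s → (-10.15444,4.12603) → (-10.15,4.13)
v2: (2,-4.5) → rotate → (-1.26208,-4.75995) → ×s → (-2.64997,-9.99441) → (-2.65,-9.99)
v3: (-1.5,-1) → rotate → (-1.79558,0.16096) → ×s → (-3.77015,0.33796) → (-3.77,0.34)

Cross-section at z=5.75: (-10.15,4.13) (-2.65,-9.99) (-3.77,0.34)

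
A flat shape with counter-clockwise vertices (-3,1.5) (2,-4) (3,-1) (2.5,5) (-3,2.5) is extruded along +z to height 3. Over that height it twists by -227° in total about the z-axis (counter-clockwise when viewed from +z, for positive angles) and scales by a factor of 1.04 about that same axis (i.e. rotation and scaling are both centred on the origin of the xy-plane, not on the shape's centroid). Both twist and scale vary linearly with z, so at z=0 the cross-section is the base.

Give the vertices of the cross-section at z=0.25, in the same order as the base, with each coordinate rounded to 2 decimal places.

Cross-section at z=0.25: (-2.36,2.40) (0.60,-4.45) (2.52,-1.92) (4.00,3.93) (-2.03,3.35)

t = z/height = 0.25/3 = 0.0833333
s = 1 + (scale-1)·z/height = 1 + (1.04-1)·0.25/3 = 1.003333
θ = twist·z/height = -227°·0.25/3 = -18.9167° = -0.330158 rad
cos θ = 0.945991, sin θ = -0.324193 (intermediates below are computed at full precision and shown rounded to 5 d.p.)
v1: (-3,1.5) → rotate → (-2.35168,2.39156) → ×s → (-2.35952,2.39954) → (-2.36,2.40)
v2: (2,-4) → rotate → (0.59521,-4.43235) → ×s → (0.59720,-4.44712) → (0.60,-4.45)
v3: (3,-1) → rotate → (2.51378,-1.91857) → ×s → (2.52216,-1.92496) → (2.52,-1.92)
v4: (2.5,5) → rotate → (3.98594,3.91947) → ×s → (3.99923,3.93254) → (4.00,3.93)
v5: (-3,2.5) → rotate → (-2.02749,3.33756) → ×s → (-2.03425,3.34868) → (-2.03,3.35)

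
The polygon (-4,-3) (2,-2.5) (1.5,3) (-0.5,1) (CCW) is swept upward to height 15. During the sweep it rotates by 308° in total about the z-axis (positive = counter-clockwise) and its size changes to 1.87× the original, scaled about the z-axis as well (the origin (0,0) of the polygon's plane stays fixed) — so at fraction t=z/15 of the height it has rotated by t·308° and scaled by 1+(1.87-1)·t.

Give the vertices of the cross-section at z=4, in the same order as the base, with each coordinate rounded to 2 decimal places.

t = z/height = 4/15 = 0.266667
s = 1 + (scale-1)·z/height = 1 + (1.87-1)·4/15 = 1.232000
θ = twist·z/height = 308°·4/15 = 82.1333° = 1.433497 rad
cos θ = 0.136868, sin θ = 0.990589 (intermediates below are computed at full precision and shown rounded to 5 d.p.)
v1: (-4,-3) → rotate → (2.42429,-4.37296) → ×s → (2.98673,-5.38749) → (2.99,-5.39)
v2: (2,-2.5) → rotate → (2.75021,1.63901) → ×s → (3.38826,2.01926) → (3.39,2.02)
v3: (1.5,3) → rotate → (-2.76647,1.89649) → ×s → (-3.40829,2.33647) → (-3.41,2.34)
v4: (-0.5,1) → rotate → (-1.05902,-0.35843) → ×s → (-1.30472,-0.44158) → (-1.30,-0.44)

Cross-section at z=4: (2.99,-5.39) (3.39,2.02) (-3.41,2.34) (-1.30,-0.44)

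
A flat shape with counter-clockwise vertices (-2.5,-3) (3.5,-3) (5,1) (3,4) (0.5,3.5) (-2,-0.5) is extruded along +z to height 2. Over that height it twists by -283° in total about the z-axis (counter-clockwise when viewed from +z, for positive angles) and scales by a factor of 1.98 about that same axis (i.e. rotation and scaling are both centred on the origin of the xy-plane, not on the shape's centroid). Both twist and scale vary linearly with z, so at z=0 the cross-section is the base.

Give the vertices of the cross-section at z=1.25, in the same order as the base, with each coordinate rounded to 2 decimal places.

Cross-section at z=1.25: (3.76,5.05) (-5.90,4.52) (-7.96,-2.05) (-4.48,-6.70) (-0.50,-5.68) (3.18,0.98)

t = z/height = 1.25/2 = 0.625
s = 1 + (scale-1)·z/height = 1 + (1.98-1)·1.25/2 = 1.612500
θ = twist·z/height = -283°·1.25/2 = -176.8750° = -3.087051 rad
cos θ = -0.998513, sin θ = -0.054515 (intermediates below are computed at full precision and shown rounded to 5 d.p.)
v1: (-2.5,-3) → rotate → (2.33274,3.13183) → ×s → (3.76154,5.05007) → (3.76,5.05)
v2: (3.5,-3) → rotate → (-3.65834,2.80474) → ×s → (-5.89907,4.52264) → (-5.90,4.52)
v3: (5,1) → rotate → (-4.93805,-1.27109) → ×s → (-7.96261,-2.04963) → (-7.96,-2.05)
v4: (3,4) → rotate → (-2.77748,-4.15760) → ×s → (-4.47869,-6.70412) → (-4.48,-6.70)
v5: (0.5,3.5) → rotate → (-0.30846,-3.52205) → ×s → (-0.49738,-5.67931) → (-0.50,-5.68)
v6: (-2,-0.5) → rotate → (1.96977,0.60829) → ×s → (3.17625,0.98086) → (3.18,0.98)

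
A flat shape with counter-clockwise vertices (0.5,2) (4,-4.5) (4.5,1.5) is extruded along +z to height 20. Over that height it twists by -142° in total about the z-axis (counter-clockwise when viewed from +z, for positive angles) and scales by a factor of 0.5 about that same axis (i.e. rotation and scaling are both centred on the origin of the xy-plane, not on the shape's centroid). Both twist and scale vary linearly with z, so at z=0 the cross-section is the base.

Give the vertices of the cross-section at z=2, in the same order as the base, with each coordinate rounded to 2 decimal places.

t = z/height = 2/20 = 0.1
s = 1 + (scale-1)·z/height = 1 + (0.5-1)·2/20 = 0.950000
θ = twist·z/height = -142°·2/20 = -14.2000° = -0.247837 rad
cos θ = 0.969445, sin θ = -0.245307 (intermediates below are computed at full precision and shown rounded to 5 d.p.)
v1: (0.5,2) → rotate → (0.97534,1.81624) → ×s → (0.92657,1.72543) → (0.93,1.73)
v2: (4,-4.5) → rotate → (2.77390,-5.34373) → ×s → (2.63520,-5.07655) → (2.64,-5.08)
v3: (4.5,1.5) → rotate → (4.73047,0.35028) → ×s → (4.49394,0.33277) → (4.49,0.33)

Cross-section at z=2: (0.93,1.73) (2.64,-5.08) (4.49,0.33)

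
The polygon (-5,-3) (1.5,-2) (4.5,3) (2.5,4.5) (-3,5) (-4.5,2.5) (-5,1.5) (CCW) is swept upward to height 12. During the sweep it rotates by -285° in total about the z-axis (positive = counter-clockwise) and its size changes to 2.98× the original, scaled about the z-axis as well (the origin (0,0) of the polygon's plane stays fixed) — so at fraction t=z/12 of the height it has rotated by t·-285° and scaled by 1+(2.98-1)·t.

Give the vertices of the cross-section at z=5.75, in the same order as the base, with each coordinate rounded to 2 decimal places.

t = z/height = 5.75/12 = 0.479167
s = 1 + (scale-1)·z/height = 1 + (2.98-1)·5.75/12 = 1.948750
θ = twist·z/height = -285°·5.75/12 = -136.5625° = -2.383465 rad
cos θ = -0.726125, sin θ = -0.687563 (intermediates below are computed at full precision and shown rounded to 5 d.p.)
v1: (-5,-3) → rotate → (1.56794,5.61619) → ×s → (3.05551,10.94455) → (3.06,10.94)
v2: (1.5,-2) → rotate → (-2.46431,0.42091) → ×s → (-4.80233,0.82024) → (-4.80,0.82)
v3: (4.5,3) → rotate → (-1.20487,-5.27241) → ×s → (-2.34800,-10.27460) → (-2.35,-10.27)
v4: (2.5,4.5) → rotate → (1.27872,-4.98647) → ×s → (2.49191,-9.71738) → (2.49,-9.72)
v5: (-3,5) → rotate → (5.61619,-1.56794) → ×s → (10.94455,-3.05551) → (10.94,-3.06)
v6: (-4.5,2.5) → rotate → (4.98647,1.27872) → ×s → (9.71738,2.49191) → (9.72,2.49)
v7: (-5,1.5) → rotate → (4.66197,2.34863) → ×s → (9.08501,4.57689) → (9.09,4.58)

Cross-section at z=5.75: (3.06,10.94) (-4.80,0.82) (-2.35,-10.27) (2.49,-9.72) (10.94,-3.06) (9.72,2.49) (9.09,4.58)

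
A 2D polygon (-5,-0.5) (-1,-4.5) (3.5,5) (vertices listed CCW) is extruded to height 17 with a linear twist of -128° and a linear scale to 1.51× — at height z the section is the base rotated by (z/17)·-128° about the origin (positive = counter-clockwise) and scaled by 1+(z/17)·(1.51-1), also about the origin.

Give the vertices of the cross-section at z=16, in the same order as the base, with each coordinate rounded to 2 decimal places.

Cross-section at z=16: (3.11,6.75) (-4.99,4.65) (3.75,-8.22)

t = z/height = 16/17 = 0.941176
s = 1 + (scale-1)·z/height = 1 + (1.51-1)·16/17 = 1.480000
θ = twist·z/height = -128°·16/17 = -120.4706° = -2.102608 rad
cos θ = -0.507096, sin θ = -0.861890 (intermediates below are computed at full precision and shown rounded to 5 d.p.)
v1: (-5,-0.5) → rotate → (2.10454,4.56300) → ×s → (3.11471,6.75323) → (3.11,6.75)
v2: (-1,-4.5) → rotate → (-3.37141,3.14382) → ×s → (-4.98968,4.65286) → (-4.99,4.65)
v3: (3.5,5) → rotate → (2.53461,-5.55209) → ×s → (3.75123,-8.21710) → (3.75,-8.22)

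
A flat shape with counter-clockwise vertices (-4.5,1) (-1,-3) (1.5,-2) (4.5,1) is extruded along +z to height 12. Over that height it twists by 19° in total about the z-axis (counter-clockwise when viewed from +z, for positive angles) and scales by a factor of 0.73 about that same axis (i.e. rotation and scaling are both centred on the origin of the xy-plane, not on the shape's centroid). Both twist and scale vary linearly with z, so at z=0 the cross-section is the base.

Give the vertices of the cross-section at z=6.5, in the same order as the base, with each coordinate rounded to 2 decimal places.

Cross-section at z=6.5: (-3.93,0.15) (-0.38,-2.67) (1.57,-1.45) (3.63,1.53)

t = z/height = 6.5/12 = 0.541667
s = 1 + (scale-1)·z/height = 1 + (0.73-1)·6.5/12 = 0.853750
θ = twist·z/height = 19°·6.5/12 = 10.2917° = 0.179623 rad
cos θ = 0.983911, sin θ = 0.178659 (intermediates below are computed at full precision and shown rounded to 5 d.p.)
v1: (-4.5,1) → rotate → (-4.60626,0.17995) → ×s → (-3.93259,0.15363) → (-3.93,0.15)
v2: (-1,-3) → rotate → (-0.44793,-3.13039) → ×s → (-0.38242,-2.67257) → (-0.38,-2.67)
v3: (1.5,-2) → rotate → (1.83318,-1.69983) → ×s → (1.56508,-1.45123) → (1.57,-1.45)
v4: (4.5,1) → rotate → (4.24894,1.78788) → ×s → (3.62753,1.52640) → (3.63,1.53)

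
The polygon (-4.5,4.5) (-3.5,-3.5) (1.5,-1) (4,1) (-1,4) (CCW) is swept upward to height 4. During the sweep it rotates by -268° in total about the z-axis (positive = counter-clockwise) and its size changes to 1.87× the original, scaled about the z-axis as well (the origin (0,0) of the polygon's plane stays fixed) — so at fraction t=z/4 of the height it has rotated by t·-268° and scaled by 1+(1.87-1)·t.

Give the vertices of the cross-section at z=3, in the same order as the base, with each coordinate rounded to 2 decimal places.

Cross-section at z=3: (4.28,-9.61) (7.47,3.33) (-1.72,2.43) (-6.76,0.83) (-0.83,-6.76)

t = z/height = 3/4 = 0.75
s = 1 + (scale-1)·z/height = 1 + (1.87-1)·3/4 = 1.652500
θ = twist·z/height = -268°·3/4 = -201.0000° = -3.508112 rad
cos θ = -0.933580, sin θ = 0.358368 (intermediates below are computed at full precision and shown rounded to 5 d.p.)
v1: (-4.5,4.5) → rotate → (2.58846,-5.81377) → ×s → (4.27742,-9.60725) → (4.28,-9.61)
v2: (-3.5,-3.5) → rotate → (4.52182,2.01324) → ×s → (7.47231,3.32689) → (7.47,3.33)
v3: (1.5,-1) → rotate → (-1.04200,1.47113) → ×s → (-1.72191,2.43105) → (-1.72,2.43)
v4: (4,1) → rotate → (-4.09269,0.49989) → ×s → (-6.76317,0.82607) → (-6.76,0.83)
v5: (-1,4) → rotate → (-0.49989,-4.09269) → ×s → (-0.82607,-6.76317) → (-0.83,-6.76)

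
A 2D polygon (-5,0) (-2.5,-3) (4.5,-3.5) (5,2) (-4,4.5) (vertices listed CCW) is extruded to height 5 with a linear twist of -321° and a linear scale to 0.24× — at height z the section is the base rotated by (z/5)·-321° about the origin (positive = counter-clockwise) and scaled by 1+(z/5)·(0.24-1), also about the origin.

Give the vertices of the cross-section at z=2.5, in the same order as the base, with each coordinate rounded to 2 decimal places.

Cross-section at z=2.5: (2.92,1.03) (0.84,2.27) (-3.35,1.11) (-2.51,-2.20) (3.27,-1.80)

t = z/height = 2.5/5 = 0.5
s = 1 + (scale-1)·z/height = 1 + (0.24-1)·2.5/5 = 0.620000
θ = twist·z/height = -321°·2.5/5 = -160.5000° = -2.801253 rad
cos θ = -0.942641, sin θ = -0.333807 (intermediates below are computed at full precision and shown rounded to 5 d.p.)
v1: (-5,0) → rotate → (4.71321,1.66903) → ×s → (2.92219,1.03480) → (2.92,1.03)
v2: (-2.5,-3) → rotate → (1.35518,3.66244) → ×s → (0.84021,2.27071) → (0.84,2.27)
v3: (4.5,-3.5) → rotate → (-5.41021,1.79711) → ×s → (-3.35433,1.11421) → (-3.35,1.11)
v4: (5,2) → rotate → (-4.04559,-3.55432) → ×s → (-2.50827,-2.20368) → (-2.51,-2.20)
v5: (-4,4.5) → rotate → (5.27270,-2.90666) → ×s → (3.26907,-1.80213) → (3.27,-1.80)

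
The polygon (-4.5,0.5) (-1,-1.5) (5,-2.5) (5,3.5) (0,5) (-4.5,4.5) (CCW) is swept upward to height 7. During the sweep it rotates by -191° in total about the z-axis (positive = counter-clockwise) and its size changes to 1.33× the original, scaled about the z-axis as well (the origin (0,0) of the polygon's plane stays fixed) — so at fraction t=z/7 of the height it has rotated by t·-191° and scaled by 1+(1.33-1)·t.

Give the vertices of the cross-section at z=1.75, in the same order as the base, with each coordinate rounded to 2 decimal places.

t = z/height = 1.75/7 = 0.25
s = 1 + (scale-1)·z/height = 1 + (1.33-1)·1.75/7 = 1.082500
θ = twist·z/height = -191°·1.75/7 = -47.7500° = -0.833395 rad
cos θ = 0.672367, sin θ = -0.740218 (intermediates below are computed at full precision and shown rounded to 5 d.p.)
v1: (-4.5,0.5) → rotate → (-2.65554,3.66716) → ×s → (-2.87462,3.96971) → (-2.87,3.97)
v2: (-1,-1.5) → rotate → (-1.78269,-0.26833) → ×s → (-1.92977,-0.29047) → (-1.93,-0.29)
v3: (5,-2.5) → rotate → (1.51129,-5.38201) → ×s → (1.63597,-5.82602) → (1.64,-5.83)
v4: (5,3.5) → rotate → (5.95260,-1.34781) → ×s → (6.44369,-1.45900) → (6.44,-1.46)
v5: (0,5) → rotate → (3.70109,3.36183) → ×s → (4.00643,3.63919) → (4.01,3.64)
v6: (-4.5,4.5) → rotate → (0.30533,6.35663) → ×s → (0.33052,6.88105) → (0.33,6.88)

Cross-section at z=1.75: (-2.87,3.97) (-1.93,-0.29) (1.64,-5.83) (6.44,-1.46) (4.01,3.64) (0.33,6.88)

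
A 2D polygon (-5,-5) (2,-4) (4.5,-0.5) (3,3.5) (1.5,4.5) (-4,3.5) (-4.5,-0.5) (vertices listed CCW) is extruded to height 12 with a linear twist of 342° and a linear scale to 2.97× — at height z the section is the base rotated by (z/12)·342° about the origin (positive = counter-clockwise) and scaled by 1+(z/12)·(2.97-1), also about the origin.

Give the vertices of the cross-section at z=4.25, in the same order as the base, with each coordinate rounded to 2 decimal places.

Cross-section at z=4.25: (11.65,-2.88) (4.06,6.42) (-3.22,6.98) (-7.72,1.29) (-7.86,-1.77) (-1.58,-8.88) (4.68,-6.10)

t = z/height = 4.25/12 = 0.354167
s = 1 + (scale-1)·z/height = 1 + (2.97-1)·4.25/12 = 1.697708
θ = twist·z/height = 342°·4.25/12 = 121.1250° = 2.114030 rad
cos θ = -0.516907, sin θ = 0.856042 (intermediates below are computed at full precision and shown rounded to 5 d.p.)
v1: (-5,-5) → rotate → (6.86474,-1.69567) → ×s → (11.65433,-2.87876) → (11.65,-2.88)
v2: (2,-4) → rotate → (2.39035,3.77971) → ×s → (4.05812,6.41685) → (4.06,6.42)
v3: (4.5,-0.5) → rotate → (-1.89806,4.11064) → ×s → (-3.22235,6.97867) → (-3.22,6.98)
v4: (3,3.5) → rotate → (-4.54687,0.75895) → ×s → (-7.71925,1.28848) → (-7.72,1.29)
v5: (1.5,4.5) → rotate → (-4.62755,-1.04202) → ×s → (-7.85623,-1.76904) → (-7.86,-1.77)
v6: (-4,3.5) → rotate → (-0.92852,-5.23334) → ×s → (-1.57635,-8.88469) → (-1.58,-8.88)
v7: (-4.5,-0.5) → rotate → (2.75410,-3.59373) → ×s → (4.67566,-6.10111) → (4.68,-6.10)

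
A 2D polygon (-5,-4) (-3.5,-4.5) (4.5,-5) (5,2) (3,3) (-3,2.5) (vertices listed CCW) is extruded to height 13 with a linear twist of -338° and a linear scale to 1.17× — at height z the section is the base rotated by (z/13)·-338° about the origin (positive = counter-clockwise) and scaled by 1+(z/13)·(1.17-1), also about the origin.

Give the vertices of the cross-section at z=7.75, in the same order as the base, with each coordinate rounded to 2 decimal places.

Cross-section at z=7.75: (6.74,2.08) (5.40,3.20) (-2.59,6.94) (-5.93,-0.03) (-4.29,-1.86) (2.07,-3.77)

t = z/height = 7.75/13 = 0.596154
s = 1 + (scale-1)·z/height = 1 + (1.17-1)·7.75/13 = 1.101346
θ = twist·z/height = -338°·7.75/13 = -201.5000° = -3.516838 rad
cos θ = -0.930418, sin θ = 0.366501 (intermediates below are computed at full precision and shown rounded to 5 d.p.)
v1: (-5,-4) → rotate → (6.11809,1.88916) → ×s → (6.73814,2.08062) → (6.74,2.08)
v2: (-3.5,-4.5) → rotate → (4.90572,2.90412) → ×s → (5.40289,3.19845) → (5.40,3.20)
v3: (4.5,-5) → rotate → (-2.35437,6.30134) → ×s → (-2.59298,6.93996) → (-2.59,6.94)
v4: (5,2) → rotate → (-5.38509,-0.02833) → ×s → (-5.93085,-0.03120) → (-5.93,-0.03)
v5: (3,3) → rotate → (-3.89076,-1.69175) → ×s → (-4.28507,-1.86320) → (-4.29,-1.86)
v6: (-3,2.5) → rotate → (1.87500,-3.42555) → ×s → (2.06502,-3.77271) → (2.07,-3.77)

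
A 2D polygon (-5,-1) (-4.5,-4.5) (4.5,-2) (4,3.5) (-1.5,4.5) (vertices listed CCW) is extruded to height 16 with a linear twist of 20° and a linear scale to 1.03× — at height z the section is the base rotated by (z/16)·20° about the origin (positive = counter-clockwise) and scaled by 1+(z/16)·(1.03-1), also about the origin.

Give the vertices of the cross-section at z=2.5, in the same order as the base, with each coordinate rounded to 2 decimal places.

t = z/height = 2.5/16 = 0.15625
s = 1 + (scale-1)·z/height = 1 + (1.03-1)·2.5/16 = 1.004688
θ = twist·z/height = 20°·2.5/16 = 3.1250° = 0.054542 rad
cos θ = 0.998513, sin θ = 0.054515 (intermediates below are computed at full precision and shown rounded to 5 d.p.)
v1: (-5,-1) → rotate → (-4.93805,-1.27109) → ×s → (-4.96120,-1.27704) → (-4.96,-1.28)
v2: (-4.5,-4.5) → rotate → (-4.24799,-4.73862) → ×s → (-4.26791,-4.76084) → (-4.27,-4.76)
v3: (4.5,-2) → rotate → (4.60234,-1.75171) → ×s → (4.62391,-1.75992) → (4.62,-1.76)
v4: (4,3.5) → rotate → (3.80325,3.71285) → ×s → (3.82108,3.73026) → (3.82,3.73)
v5: (-1.5,4.5) → rotate → (-1.74308,4.41154) → ×s → (-1.75126,4.43222) → (-1.75,4.43)

Cross-section at z=2.5: (-4.96,-1.28) (-4.27,-4.76) (4.62,-1.76) (3.82,3.73) (-1.75,4.43)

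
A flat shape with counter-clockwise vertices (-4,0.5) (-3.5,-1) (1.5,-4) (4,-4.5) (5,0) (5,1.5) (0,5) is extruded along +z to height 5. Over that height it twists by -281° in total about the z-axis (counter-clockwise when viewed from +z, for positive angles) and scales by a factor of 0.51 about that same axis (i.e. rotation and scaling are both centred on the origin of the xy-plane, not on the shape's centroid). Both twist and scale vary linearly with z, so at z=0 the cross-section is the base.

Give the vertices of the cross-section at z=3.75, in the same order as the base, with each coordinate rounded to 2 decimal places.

Cross-section at z=3.75: (2.01,-1.57) (2.23,-0.59) (0.48,2.66) (-0.72,3.74) (-2.72,1.62) (-3.20,0.80) (-1.62,-2.72)

t = z/height = 3.75/5 = 0.75
s = 1 + (scale-1)·z/height = 1 + (0.51-1)·3.75/5 = 0.632500
θ = twist·z/height = -281°·3.75/5 = -210.7500° = -3.678281 rad
cos θ = -0.859406, sin θ = 0.511293 (intermediates below are computed at full precision and shown rounded to 5 d.p.)
v1: (-4,0.5) → rotate → (3.18198,-2.47488) → ×s → (2.01260,-1.56536) → (2.01,-1.57)
v2: (-3.5,-1) → rotate → (3.51922,-0.93012) → ×s → (2.22590,-0.58830) → (2.23,-0.59)
v3: (1.5,-4) → rotate → (0.75606,4.20457) → ×s → (0.47821,2.65939) → (0.48,2.66)
v4: (4,-4.5) → rotate → (-1.13681,5.91250) → ×s → (-0.71903,3.73966) → (-0.72,3.74)
v5: (5,0) → rotate → (-4.29703,2.55647) → ×s → (-2.71787,1.61696) → (-2.72,1.62)
v6: (5,1.5) → rotate → (-5.06397,1.26736) → ×s → (-3.20296,0.80160) → (-3.20,0.80)
v7: (0,5) → rotate → (-2.55647,-4.29703) → ×s → (-1.61696,-2.71787) → (-1.62,-2.72)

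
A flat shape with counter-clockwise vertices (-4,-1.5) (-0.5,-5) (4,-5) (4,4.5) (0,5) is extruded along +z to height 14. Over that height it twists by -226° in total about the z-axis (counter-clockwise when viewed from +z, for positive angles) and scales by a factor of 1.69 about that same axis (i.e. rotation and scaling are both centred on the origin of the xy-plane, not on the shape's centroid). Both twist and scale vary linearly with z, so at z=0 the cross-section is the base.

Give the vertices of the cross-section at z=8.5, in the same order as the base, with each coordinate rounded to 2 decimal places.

t = z/height = 8.5/14 = 0.607143
s = 1 + (scale-1)·z/height = 1 + (1.69-1)·8.5/14 = 1.418929
θ = twist·z/height = -226°·8.5/14 = -137.2143° = -2.394841 rad
cos θ = -0.733899, sin θ = -0.679258 (intermediates below are computed at full precision and shown rounded to 5 d.p.)
v1: (-4,-1.5) → rotate → (1.91671,3.81788) → ×s → (2.71967,5.41730) → (2.72,5.42)
v2: (-0.5,-5) → rotate → (-3.02934,4.00913) → ×s → (-4.29842,5.68866) → (-4.30,5.69)
v3: (4,-5) → rotate → (-6.33189,0.95246) → ×s → (-8.98450,1.35148) → (-8.98,1.35)
v4: (4,4.5) → rotate → (0.12107,-6.01958) → ×s → (0.17178,-8.54135) → (0.17,-8.54)
v5: (0,5) → rotate → (3.39629,-3.66950) → ×s → (4.81910,-5.20675) → (4.82,-5.21)

Cross-section at z=8.5: (2.72,5.42) (-4.30,5.69) (-8.98,1.35) (0.17,-8.54) (4.82,-5.21)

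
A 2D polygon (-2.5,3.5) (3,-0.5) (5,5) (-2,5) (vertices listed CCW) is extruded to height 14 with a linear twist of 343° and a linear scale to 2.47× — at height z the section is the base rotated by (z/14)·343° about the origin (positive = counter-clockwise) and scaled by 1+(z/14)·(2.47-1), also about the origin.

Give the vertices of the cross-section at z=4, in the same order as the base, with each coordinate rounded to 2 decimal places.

t = z/height = 4/14 = 0.285714
s = 1 + (scale-1)·z/height = 1 + (2.47-1)·4/14 = 1.420000
θ = twist·z/height = 343°·4/14 = 98.0000° = 1.710423 rad
cos θ = -0.139173, sin θ = 0.990268 (intermediates below are computed at full precision and shown rounded to 5 d.p.)
v1: (-2.5,3.5) → rotate → (-3.11801,-2.96278) → ×s → (-4.42757,-4.20714) → (-4.43,-4.21)
v2: (3,-0.5) → rotate → (0.07761,3.04039) → ×s → (0.11021,4.31735) → (0.11,4.32)
v3: (5,5) → rotate → (-5.64721,4.25547) → ×s → (-8.01903,6.04277) → (-8.02,6.04)
v4: (-2,5) → rotate → (-4.67299,-2.67640) → ×s → (-6.63565,-3.80049) → (-6.64,-3.80)

Cross-section at z=4: (-4.43,-4.21) (0.11,4.32) (-8.02,6.04) (-6.64,-3.80)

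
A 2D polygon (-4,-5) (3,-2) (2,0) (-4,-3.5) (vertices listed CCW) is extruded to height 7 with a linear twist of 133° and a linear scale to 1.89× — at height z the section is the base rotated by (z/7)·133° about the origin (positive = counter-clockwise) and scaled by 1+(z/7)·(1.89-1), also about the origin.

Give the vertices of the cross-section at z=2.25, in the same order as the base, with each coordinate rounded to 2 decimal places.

t = z/height = 2.25/7 = 0.321429
s = 1 + (scale-1)·z/height = 1 + (1.89-1)·2.25/7 = 1.286071
θ = twist·z/height = 133°·2.25/7 = 42.7500° = 0.746128 rad
cos θ = 0.734323, sin θ = 0.678801 (intermediates below are computed at full precision and shown rounded to 5 d.p.)
v1: (-4,-5) → rotate → (0.45671,-6.38682) → ×s → (0.58737,-8.21390) → (0.59,-8.21)
v2: (3,-2) → rotate → (3.56057,0.56776) → ×s → (4.57915,0.73018) → (4.58,0.73)
v3: (2,0) → rotate → (1.46865,1.35760) → ×s → (1.88878,1.74597) → (1.89,1.75)
v4: (-4,-3.5) → rotate → (-0.56149,-5.28533) → ×s → (-0.72211,-6.79731) → (-0.72,-6.80)

Cross-section at z=2.25: (0.59,-8.21) (4.58,0.73) (1.89,1.75) (-0.72,-6.80)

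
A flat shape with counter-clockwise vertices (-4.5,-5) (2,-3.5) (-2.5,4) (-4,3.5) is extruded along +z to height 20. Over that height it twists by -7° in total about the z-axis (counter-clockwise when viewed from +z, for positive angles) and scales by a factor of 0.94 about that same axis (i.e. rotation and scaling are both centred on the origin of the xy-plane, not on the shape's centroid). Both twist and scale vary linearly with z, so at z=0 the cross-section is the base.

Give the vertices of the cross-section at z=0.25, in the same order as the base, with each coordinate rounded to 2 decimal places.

Cross-section at z=0.25: (-4.50,-4.99) (1.99,-3.50) (-2.49,4.00) (-3.99,3.50)

t = z/height = 0.25/20 = 0.0125
s = 1 + (scale-1)·z/height = 1 + (0.94-1)·0.25/20 = 0.999250
θ = twist·z/height = -7°·0.25/20 = -0.0875° = -0.001527 rad
cos θ = 0.999999, sin θ = -0.001527 (intermediates below are computed at full precision and shown rounded to 5 d.p.)
v1: (-4.5,-5) → rotate → (-4.50763,-4.99312) → ×s → (-4.50425,-4.98938) → (-4.50,-4.99)
v2: (2,-3.5) → rotate → (1.99465,-3.50305) → ×s → (1.99316,-3.50042) → (1.99,-3.50)
v3: (-2.5,4) → rotate → (-2.49389,4.00381) → ×s → (-2.49202,4.00081) → (-2.49,4.00)
v4: (-4,3.5) → rotate → (-3.99465,3.50610) → ×s → (-3.99165,3.50347) → (-3.99,3.50)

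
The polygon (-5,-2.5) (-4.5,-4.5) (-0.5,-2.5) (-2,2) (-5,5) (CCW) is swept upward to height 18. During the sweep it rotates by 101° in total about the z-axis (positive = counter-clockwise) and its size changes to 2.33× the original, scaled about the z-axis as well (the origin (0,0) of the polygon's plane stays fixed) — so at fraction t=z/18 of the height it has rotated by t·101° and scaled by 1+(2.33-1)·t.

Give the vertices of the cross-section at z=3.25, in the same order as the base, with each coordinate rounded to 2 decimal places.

t = z/height = 3.25/18 = 0.180556
s = 1 + (scale-1)·z/height = 1 + (2.33-1)·3.25/18 = 1.240139
θ = twist·z/height = 101°·3.25/18 = 18.2361° = 0.318280 rad
cos θ = 0.949775, sin θ = 0.312934 (intermediates below are computed at full precision and shown rounded to 5 d.p.)
v1: (-5,-2.5) → rotate → (-3.96654,-3.93911) → ×s → (-4.91906,-4.88504) → (-4.92,-4.89)
v2: (-4.5,-4.5) → rotate → (-2.86579,-5.68219) → ×s → (-3.55397,-7.04670) → (-3.55,-7.05)
v3: (-0.5,-2.5) → rotate → (0.30745,-2.53090) → ×s → (0.38128,-3.13867) → (0.38,-3.14)
v4: (-2,2) → rotate → (-2.52542,1.27368) → ×s → (-3.13187,1.57954) → (-3.13,1.58)
v5: (-5,5) → rotate → (-6.31354,3.18421) → ×s → (-7.82967,3.94886) → (-7.83,3.95)

Cross-section at z=3.25: (-4.92,-4.89) (-3.55,-7.05) (0.38,-3.14) (-3.13,1.58) (-7.83,3.95)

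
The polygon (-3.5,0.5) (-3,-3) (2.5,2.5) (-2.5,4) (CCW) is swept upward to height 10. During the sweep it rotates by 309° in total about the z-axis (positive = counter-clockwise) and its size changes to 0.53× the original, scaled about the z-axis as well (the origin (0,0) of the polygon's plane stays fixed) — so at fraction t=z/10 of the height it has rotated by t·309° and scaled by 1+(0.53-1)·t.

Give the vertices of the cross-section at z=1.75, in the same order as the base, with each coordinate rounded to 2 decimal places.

Cross-section at z=1.75: (-2.26,-2.33) (0.61,-3.84) (-0.51,3.20) (-4.32,0.30)

t = z/height = 1.75/10 = 0.175
s = 1 + (scale-1)·z/height = 1 + (0.53-1)·1.75/10 = 0.917750
θ = twist·z/height = 309°·1.75/10 = 54.0750° = 0.943787 rad
cos θ = 0.586726, sin θ = 0.809786 (intermediates below are computed at full precision and shown rounded to 5 d.p.)
v1: (-3.5,0.5) → rotate → (-2.45843,-2.54089) → ×s → (-2.25623,-2.33190) → (-2.26,-2.33)
v2: (-3,-3) → rotate → (0.66918,-4.18953) → ×s → (0.61414,-3.84495) → (0.61,-3.84)
v3: (2.5,2.5) → rotate → (-0.55765,3.49128) → ×s → (-0.51178,3.20412) → (-0.51,3.20)
v4: (-2.5,4) → rotate → (-4.70596,0.32244) → ×s → (-4.31889,0.29592) → (-4.32,0.30)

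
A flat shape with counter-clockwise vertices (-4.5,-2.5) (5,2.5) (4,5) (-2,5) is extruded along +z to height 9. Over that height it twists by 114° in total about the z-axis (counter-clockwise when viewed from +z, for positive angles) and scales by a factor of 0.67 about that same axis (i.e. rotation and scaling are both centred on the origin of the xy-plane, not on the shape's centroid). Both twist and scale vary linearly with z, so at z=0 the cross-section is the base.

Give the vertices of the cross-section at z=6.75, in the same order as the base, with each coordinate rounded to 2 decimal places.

t = z/height = 6.75/9 = 0.75
s = 1 + (scale-1)·z/height = 1 + (0.67-1)·6.75/9 = 0.752500
θ = twist·z/height = 114°·6.75/9 = 85.5000° = 1.492257 rad
cos θ = 0.078459, sin θ = 0.996917 (intermediates below are computed at full precision and shown rounded to 5 d.p.)
v1: (-4.5,-2.5) → rotate → (2.13923,-4.68228) → ×s → (1.60977,-3.52341) → (1.61,-3.52)
v2: (5,2.5) → rotate → (-2.10000,5.18073) → ×s → (-1.58025,3.89850) → (-1.58,3.90)
v3: (4,5) → rotate → (-4.67075,4.37996) → ×s → (-3.51474,3.29592) → (-3.51,3.30)
v4: (-2,5) → rotate → (-5.14150,-1.60154) → ×s → (-3.86898,-1.20516) → (-3.87,-1.21)

Cross-section at z=6.75: (1.61,-3.52) (-1.58,3.90) (-3.51,3.30) (-3.87,-1.21)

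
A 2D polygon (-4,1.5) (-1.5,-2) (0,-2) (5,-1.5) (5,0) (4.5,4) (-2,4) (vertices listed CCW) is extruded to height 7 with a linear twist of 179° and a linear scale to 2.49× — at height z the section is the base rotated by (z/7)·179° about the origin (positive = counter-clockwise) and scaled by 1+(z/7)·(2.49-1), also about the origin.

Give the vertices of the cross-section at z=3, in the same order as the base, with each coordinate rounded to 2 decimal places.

t = z/height = 3/7 = 0.428571
s = 1 + (scale-1)·z/height = 1 + (2.49-1)·3/7 = 1.638571
θ = twist·z/height = 179°·3/7 = 76.7143° = 1.338917 rad
cos θ = 0.229807, sin θ = 0.973236 (intermediates below are computed at full precision and shown rounded to 5 d.p.)
v1: (-4,1.5) → rotate → (-2.37908,-3.54823) → ×s → (-3.89830,-5.81404) → (-3.90,-5.81)
v2: (-1.5,-2) → rotate → (1.60176,-1.91947) → ×s → (2.62460,-3.14519) → (2.62,-3.15)
v3: (0,-2) → rotate → (1.94647,-0.45961) → ×s → (3.18943,-0.75311) → (3.19,-0.75)
v4: (5,-1.5) → rotate → (2.60889,4.52147) → ×s → (4.27485,7.40875) → (4.27,7.41)
v5: (5,0) → rotate → (1.14904,4.86618) → ×s → (1.88278,7.97359) → (1.88,7.97)
v6: (4.5,4) → rotate → (-2.85881,5.29879) → ×s → (-4.68437,8.68245) → (-4.68,8.68)
v7: (-2,4) → rotate → (-4.35256,-1.02724) → ×s → (-7.13198,-1.68321) → (-7.13,-1.68)

Cross-section at z=3: (-3.90,-5.81) (2.62,-3.15) (3.19,-0.75) (4.27,7.41) (1.88,7.97) (-4.68,8.68) (-7.13,-1.68)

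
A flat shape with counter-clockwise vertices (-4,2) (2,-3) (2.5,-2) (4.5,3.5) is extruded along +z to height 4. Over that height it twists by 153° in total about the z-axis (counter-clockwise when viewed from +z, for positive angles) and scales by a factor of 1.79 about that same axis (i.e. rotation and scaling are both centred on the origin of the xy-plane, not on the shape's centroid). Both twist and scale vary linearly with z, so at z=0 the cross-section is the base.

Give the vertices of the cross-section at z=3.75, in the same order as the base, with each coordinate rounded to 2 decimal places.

Cross-section at z=3.75: (3.52,-6.94) (0.31,6.27) (-1.42,5.39) (-9.92,-0.23)

t = z/height = 3.75/4 = 0.9375
s = 1 + (scale-1)·z/height = 1 + (1.79-1)·3.75/4 = 1.740625
θ = twist·z/height = 153°·3.75/4 = 143.4375° = 2.503457 rad
cos θ = -0.803208, sin θ = 0.595699 (intermediates below are computed at full precision and shown rounded to 5 d.p.)
v1: (-4,2) → rotate → (2.02143,-3.98921) → ×s → (3.51855,-6.94372) → (3.52,-6.94)
v2: (2,-3) → rotate → (0.18068,3.60102) → ×s → (0.31450,6.26803) → (0.31,6.27)
v3: (2.5,-2) → rotate → (-0.81662,3.09566) → ×s → (-1.42143,5.38839) → (-1.42,5.39)
v4: (4.5,3.5) → rotate → (-5.69938,-0.13058) → ×s → (-9.92049,-0.22729) → (-9.92,-0.23)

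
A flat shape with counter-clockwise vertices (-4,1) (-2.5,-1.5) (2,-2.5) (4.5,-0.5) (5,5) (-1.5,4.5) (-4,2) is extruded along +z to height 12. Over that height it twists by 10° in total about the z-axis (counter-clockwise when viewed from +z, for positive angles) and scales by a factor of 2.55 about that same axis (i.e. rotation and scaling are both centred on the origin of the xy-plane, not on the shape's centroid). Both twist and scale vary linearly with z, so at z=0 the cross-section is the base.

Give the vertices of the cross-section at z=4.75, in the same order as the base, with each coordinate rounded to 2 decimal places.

Cross-section at z=4.75: (-6.55,1.16) (-3.86,-2.69) (3.50,-3.80) (7.30,-0.30) (7.49,8.61) (-2.92,7.08) (-6.66,2.77)

t = z/height = 4.75/12 = 0.395833
s = 1 + (scale-1)·z/height = 1 + (2.55-1)·4.75/12 = 1.613542
θ = twist·z/height = 10°·4.75/12 = 3.9583° = 0.069086 rad
cos θ = 0.997615, sin θ = 0.069031 (intermediates below are computed at full precision and shown rounded to 5 d.p.)
v1: (-4,1) → rotate → (-4.05949,0.72149) → ×s → (-6.55015,1.16415) → (-6.55,1.16)
v2: (-2.5,-1.5) → rotate → (-2.39049,-1.66900) → ×s → (-3.85715,-2.69300) → (-3.86,-2.69)
v3: (2,-2.5) → rotate → (2.16781,-2.35597) → ×s → (3.49785,-3.80146) → (3.50,-3.80)
v4: (4.5,-0.5) → rotate → (4.52378,-0.18817) → ×s → (7.29931,-0.30362) → (7.30,-0.30)
v5: (5,5) → rotate → (4.64292,5.33323) → ×s → (7.49154,8.60538) → (7.49,8.61)
v6: (-1.5,4.5) → rotate → (-1.80706,4.38572) → ×s → (-2.91577,7.07654) → (-2.92,7.08)
v7: (-4,2) → rotate → (-4.12852,1.71911) → ×s → (-6.66154,2.77385) → (-6.66,2.77)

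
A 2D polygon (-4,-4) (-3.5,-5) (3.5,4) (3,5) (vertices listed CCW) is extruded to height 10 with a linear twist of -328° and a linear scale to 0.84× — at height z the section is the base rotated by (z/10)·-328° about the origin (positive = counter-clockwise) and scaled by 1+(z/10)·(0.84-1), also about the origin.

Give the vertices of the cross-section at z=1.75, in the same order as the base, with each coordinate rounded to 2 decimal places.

Cross-section at z=1.75: (-5.37,1.18) (-5.93,0.25) (5.11,-0.77) (5.67,0.16)

t = z/height = 1.75/10 = 0.175
s = 1 + (scale-1)·z/height = 1 + (0.84-1)·1.75/10 = 0.972000
θ = twist·z/height = -328°·1.75/10 = -57.4000° = -1.001819 rad
cos θ = 0.538771, sin θ = -0.842452 (intermediates below are computed at full precision and shown rounded to 5 d.p.)
v1: (-4,-4) → rotate → (-5.52489,1.21473) → ×s → (-5.37020,1.18071) → (-5.37,1.18)
v2: (-3.5,-5) → rotate → (-6.09796,0.25473) → ×s → (-5.92722,0.24760) → (-5.93,0.25)
v3: (3.5,4) → rotate → (5.25551,-0.79350) → ×s → (5.10835,-0.77128) → (5.11,-0.77)
v4: (3,5) → rotate → (5.82857,0.16650) → ×s → (5.66537,0.16183) → (5.67,0.16)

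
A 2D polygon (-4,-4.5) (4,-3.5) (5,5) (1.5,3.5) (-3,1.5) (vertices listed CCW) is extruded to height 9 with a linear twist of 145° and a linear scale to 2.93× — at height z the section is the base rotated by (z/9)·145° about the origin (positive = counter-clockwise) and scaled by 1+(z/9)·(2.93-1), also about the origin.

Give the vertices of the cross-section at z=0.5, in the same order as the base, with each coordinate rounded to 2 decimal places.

t = z/height = 0.5/9 = 0.0555556
s = 1 + (scale-1)·z/height = 1 + (2.93-1)·0.5/9 = 1.107222
θ = twist·z/height = 145°·0.5/9 = 8.0556° = 0.140596 rad
cos θ = 0.990133, sin θ = 0.140133 (intermediates below are computed at full precision and shown rounded to 5 d.p.)
v1: (-4,-4.5) → rotate → (-3.32993,-5.01613) → ×s → (-3.68697,-5.55397) → (-3.69,-5.55)
v2: (4,-3.5) → rotate → (4.45100,-2.90493) → ×s → (4.92824,-3.21640) → (4.93,-3.22)
v3: (5,5) → rotate → (4.25000,5.65133) → ×s → (4.70569,6.25728) → (4.71,6.26)
v4: (1.5,3.5) → rotate → (0.99473,3.67566) → ×s → (1.10139,4.06978) → (1.10,4.07)
v5: (-3,1.5) → rotate → (-3.18060,1.06480) → ×s → (-3.52163,1.17897) → (-3.52,1.18)

Cross-section at z=0.5: (-3.69,-5.55) (4.93,-3.22) (4.71,6.26) (1.10,4.07) (-3.52,1.18)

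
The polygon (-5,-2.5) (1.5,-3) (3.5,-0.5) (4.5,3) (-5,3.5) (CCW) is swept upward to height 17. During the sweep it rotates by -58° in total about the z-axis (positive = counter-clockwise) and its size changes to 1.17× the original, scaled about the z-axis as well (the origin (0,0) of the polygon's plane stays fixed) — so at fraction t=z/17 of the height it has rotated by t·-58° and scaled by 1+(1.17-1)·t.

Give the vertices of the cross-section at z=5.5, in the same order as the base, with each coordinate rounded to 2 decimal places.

t = z/height = 5.5/17 = 0.323529
s = 1 + (scale-1)·z/height = 1 + (1.17-1)·5.5/17 = 1.055000
θ = twist·z/height = -58°·5.5/17 = -18.7647° = -0.327506 rad
cos θ = 0.946848, sin θ = -0.321682 (intermediates below are computed at full precision and shown rounded to 5 d.p.)
v1: (-5,-2.5) → rotate → (-5.53844,-0.75871) → ×s → (-5.84306,-0.80044) → (-5.84,-0.80)
v2: (1.5,-3) → rotate → (0.45522,-3.32307) → ×s → (0.48026,-3.50584) → (0.48,-3.51)
v3: (3.5,-0.5) → rotate → (3.15313,-1.59931) → ×s → (3.32655,-1.68727) → (3.33,-1.69)
v4: (4.5,3) → rotate → (5.22586,1.39297) → ×s → (5.51328,1.46958) → (5.51,1.47)
v5: (-5,3.5) → rotate → (-3.60835,4.92238) → ×s → (-3.80681,5.19311) → (-3.81,5.19)

Cross-section at z=5.5: (-5.84,-0.80) (0.48,-3.51) (3.33,-1.69) (5.51,1.47) (-3.81,5.19)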